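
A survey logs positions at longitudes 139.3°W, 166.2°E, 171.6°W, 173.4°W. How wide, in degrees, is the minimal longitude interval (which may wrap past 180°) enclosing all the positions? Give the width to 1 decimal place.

54.5°

Sort the longitudes: -173.4°, -171.6°, -139.3°, +166.2°.
Eastward gaps between consecutive values (wrapping around): 1.8°, 32.3°, 305.5°, 20.4°.
Largest gap = 305.5° ⇒ minimal covering band is its complement: 360° − 305.5° = 54.5°.
Band runs from +166.2° eastward to -139.3°, crossing the antimeridian.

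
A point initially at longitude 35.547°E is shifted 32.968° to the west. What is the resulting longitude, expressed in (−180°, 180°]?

2.579°E

Start at +35.547°; shift −32.968° → +2.579°.
+2.579° already lies in (−180°, 180°].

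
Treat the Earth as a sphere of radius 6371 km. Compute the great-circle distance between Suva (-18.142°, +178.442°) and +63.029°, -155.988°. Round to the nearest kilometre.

9297 km

Δλ = -155.988 − 178.442 = -334.430°; wrapped into (−180°, 180°]: 25.570°.
Δφ = 63.029 − -18.142 = 81.171°.
a = sin²(Δφ/2) + cos φ₁ · cos φ₂ · sin²(Δλ/2) = 0.444363.
c = 2·atan2(√a, √(1−a)) = 1.45929 rad → d = 6371·c ≈ 9297.15 km.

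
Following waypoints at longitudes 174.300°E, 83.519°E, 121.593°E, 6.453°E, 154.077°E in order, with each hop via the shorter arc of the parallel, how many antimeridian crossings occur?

0

Leg 1: +174.300° → +83.519°, shortest Δλ = -90.781° (west) — does not cross 180°.
Leg 2: +83.519° → +121.593°, shortest Δλ = 38.074° (east) — does not cross 180°.
Leg 3: +121.593° → +6.453°, shortest Δλ = -115.14° (west) — does not cross 180°.
Leg 4: +6.453° → +154.077°, shortest Δλ = 147.624° (east) — does not cross 180°.
Total crossings: 0.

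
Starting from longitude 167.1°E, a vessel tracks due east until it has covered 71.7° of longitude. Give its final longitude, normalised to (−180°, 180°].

121.2°W

Start at +167.1°; shift +71.7° → +238.8°.
+238.8° lies outside (−180°, 180°]; subtract 360° → -121.2°.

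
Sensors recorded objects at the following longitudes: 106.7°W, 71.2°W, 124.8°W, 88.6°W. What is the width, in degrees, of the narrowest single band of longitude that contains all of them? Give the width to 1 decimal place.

Sort the longitudes: -124.8°, -106.7°, -88.6°, -71.2°.
Eastward gaps between consecutive values (wrapping around): 18.1°, 18.1°, 17.4°, 306.4°.
Largest gap = 306.4° ⇒ minimal covering band is its complement: 360° − 306.4° = 53.6°.
Band runs from -124.8° eastward to -71.2°.

53.6°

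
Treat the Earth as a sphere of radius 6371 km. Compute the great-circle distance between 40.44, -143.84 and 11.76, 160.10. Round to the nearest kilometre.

6311 km

Δλ = 160.10 − -143.84 = 303.94°; wrapped into (−180°, 180°]: -56.06°.
Δφ = 11.76 − 40.44 = -28.68°.
a = sin²(Δφ/2) + cos φ₁ · cos φ₂ · sin²(Δλ/2) = 0.225892.
c = 2·atan2(√a, √(1−a)) = 0.99057 rad → d = 6371·c ≈ 6310.90 km.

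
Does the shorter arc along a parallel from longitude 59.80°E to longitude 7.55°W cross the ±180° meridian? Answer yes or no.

No

Signed shortest Δλ = ((-7.55 − 59.80 + 180) mod 360) − 180 = -67.35°.
Going west by 67.35° from +59.80° reaches -7.55° without touching 180°.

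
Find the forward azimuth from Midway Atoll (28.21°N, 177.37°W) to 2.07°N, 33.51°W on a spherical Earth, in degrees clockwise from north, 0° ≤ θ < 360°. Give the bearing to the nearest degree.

Δλ = -33.51 − -177.37 = 143.86°.
θ = atan2( sin Δλ · cos φ₂ , cos φ₁ · sin φ₂ − sin φ₁ · cos φ₂ · cos Δλ )
  = atan2(0.58938, 0.41333) = 54.958° → normalised to [0°, 360°): 54.958°.

55°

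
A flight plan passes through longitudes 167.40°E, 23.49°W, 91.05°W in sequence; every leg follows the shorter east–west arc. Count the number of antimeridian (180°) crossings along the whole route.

Leg 1: +167.40° → -23.49°, shortest Δλ = 169.11° (east) — crosses 180°.
Leg 2: -23.49° → -91.05°, shortest Δλ = -67.56° (west) — does not cross 180°.
Total crossings: 1.

1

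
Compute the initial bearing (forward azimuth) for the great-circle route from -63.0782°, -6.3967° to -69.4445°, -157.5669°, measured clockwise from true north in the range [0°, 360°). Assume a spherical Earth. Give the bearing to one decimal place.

Δλ = -157.5669 − -6.3967 = -151.1702°.
θ = atan2( sin Δλ · cos φ₂ , cos φ₁ · sin φ₂ − sin φ₁ · cos φ₂ · cos Δλ )
  = atan2(-0.16931, -0.69821) = -166.369° → normalised to [0°, 360°): 193.631°.

193.6°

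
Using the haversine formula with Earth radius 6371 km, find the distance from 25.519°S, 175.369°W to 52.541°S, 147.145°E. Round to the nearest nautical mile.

Δλ = 147.145 − -175.369 = 322.514°; wrapped into (−180°, 180°]: -37.486°.
Δφ = -52.541 − -25.519 = -27.022°.
a = sin²(Δφ/2) + cos φ₁ · cos φ₂ · sin²(Δλ/2) = 0.111253.
c = 2·atan2(√a, √(1−a)) = 0.68013 rad → d = 6371·c ≈ 4333.08 km ≈ 2339.68 nmi.

2340 nmi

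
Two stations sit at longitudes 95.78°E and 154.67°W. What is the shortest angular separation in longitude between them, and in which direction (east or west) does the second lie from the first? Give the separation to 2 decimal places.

Raw difference: -154.67 − 95.78 = -250.45°.
Normalise into (−180°, 180°]: -250.45° + 360° = 109.55°.
Positive ⇒ the second point lies to the east; separation 109.55°.

109.55° east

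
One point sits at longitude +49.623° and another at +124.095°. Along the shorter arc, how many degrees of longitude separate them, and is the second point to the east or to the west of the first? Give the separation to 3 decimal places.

Raw difference: 124.095 − 49.623 = 74.472°.
Normalise into (−180°, 180°]: 74.472° stays 74.472°.
Positive ⇒ the second point lies to the east; separation 74.472°.

74.472° east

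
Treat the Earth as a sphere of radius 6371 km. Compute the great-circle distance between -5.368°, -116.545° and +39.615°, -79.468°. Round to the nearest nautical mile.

Δλ = -79.468 − -116.545 = 37.077°.
Δφ = 39.615 − -5.368 = 44.983°.
a = sin²(Δφ/2) + cos φ₁ · cos φ₂ · sin²(Δλ/2) = 0.223872.
c = 2·atan2(√a, √(1−a)) = 0.98573 rad → d = 6371·c ≈ 6280.08 km ≈ 3390.97 nmi.

3391 nmi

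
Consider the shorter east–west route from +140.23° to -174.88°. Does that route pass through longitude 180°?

Naïve |-174.88 − 140.23| = 315.11° > 180°, so the shorter arc goes the other way round — across 180°.
Signed shortest Δλ = ((-174.88 − 140.23 + 180) mod 360) − 180 = 44.89°.
Going east by 44.89° from +140.23° passes through 180° before reaching -174.88°.

Yes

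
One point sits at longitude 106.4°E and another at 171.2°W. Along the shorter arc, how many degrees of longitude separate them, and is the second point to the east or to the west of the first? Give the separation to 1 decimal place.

Raw difference: -171.2 − 106.4 = -277.6°.
Normalise into (−180°, 180°]: -277.6° + 360° = 82.4°.
Positive ⇒ the second point lies to the east; separation 82.4°.

82.4° east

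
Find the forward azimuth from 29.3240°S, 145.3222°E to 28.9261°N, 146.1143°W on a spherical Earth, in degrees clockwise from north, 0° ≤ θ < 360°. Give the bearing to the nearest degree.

55°

Δλ = -146.1143 − 145.3222 = -291.4365°; wrapped into (−180°, 180°]: 68.5635°.
θ = atan2( sin Δλ · cos φ₂ , cos φ₁ · sin φ₂ − sin φ₁ · cos φ₂ · cos Δλ )
  = atan2(0.81470, 0.57836) = 54.629° → normalised to [0°, 360°): 54.629°.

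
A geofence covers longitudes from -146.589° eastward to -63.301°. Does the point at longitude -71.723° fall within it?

Yes

Band width going east from -146.589° to -63.301°: ((-63.301 − -146.589) mod 360) = 83.288°.
Offset of -71.723° east of the west edge: ((-71.723 − -146.589) mod 360) = 74.866°.
74.866° ≤ 83.288° ⇒ inside.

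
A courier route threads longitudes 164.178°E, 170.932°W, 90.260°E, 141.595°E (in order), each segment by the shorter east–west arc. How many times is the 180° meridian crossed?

2

Leg 1: +164.178° → -170.932°, shortest Δλ = 24.89° (east) — crosses 180°.
Leg 2: -170.932° → +90.260°, shortest Δλ = -98.808° (west) — crosses 180°.
Leg 3: +90.260° → +141.595°, shortest Δλ = 51.335° (east) — does not cross 180°.
Total crossings: 2.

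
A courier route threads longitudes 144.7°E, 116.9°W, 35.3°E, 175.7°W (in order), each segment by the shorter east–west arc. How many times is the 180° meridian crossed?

Leg 1: +144.7° → -116.9°, shortest Δλ = 98.4° (east) — crosses 180°.
Leg 2: -116.9° → +35.3°, shortest Δλ = 152.2° (east) — does not cross 180°.
Leg 3: +35.3° → -175.7°, shortest Δλ = 149.0° (east) — crosses 180°.
Total crossings: 2.

2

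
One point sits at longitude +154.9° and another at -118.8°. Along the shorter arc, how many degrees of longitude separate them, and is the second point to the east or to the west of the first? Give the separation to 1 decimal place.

Raw difference: -118.8 − 154.9 = -273.7°.
Normalise into (−180°, 180°]: -273.7° + 360° = 86.3°.
Positive ⇒ the second point lies to the east; separation 86.3°.

86.3° east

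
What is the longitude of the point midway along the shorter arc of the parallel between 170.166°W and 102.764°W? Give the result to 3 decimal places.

Signed shortest Δλ from -170.166° to -102.764° is +67.402°.
Midpoint longitude = -170.166° + (+67.402°)/2 = -170.166° + 33.701° = -136.465°.

136.465°W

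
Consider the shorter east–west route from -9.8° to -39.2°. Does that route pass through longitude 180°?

Signed shortest Δλ = ((-39.2 − -9.8 + 180) mod 360) − 180 = -29.4°.
Going west by 29.4° from -9.8° reaches -39.2° without touching 180°.

No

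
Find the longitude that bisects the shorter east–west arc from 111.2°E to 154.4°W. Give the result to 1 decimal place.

Signed shortest Δλ from +111.2° to -154.4° is +94.4°.
Midpoint longitude = +111.2° + (+94.4°)/2 = +111.2° + 47.2° = +158.4°.
(The naïve average (+111.2 + -154.4)/2 = -21.6° is on the wrong side of the globe.)

158.4°E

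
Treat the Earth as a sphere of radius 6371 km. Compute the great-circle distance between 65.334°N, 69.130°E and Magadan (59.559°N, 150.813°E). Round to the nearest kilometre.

Δλ = 150.813 − 69.130 = 81.683°.
Δφ = 59.559 − 65.334 = -5.775°.
a = sin²(Δφ/2) + cos φ₁ · cos φ₂ · sin²(Δλ/2) = 0.092965.
c = 2·atan2(√a, √(1−a)) = 0.61967 rad → d = 6371·c ≈ 3947.92 km.

3948 km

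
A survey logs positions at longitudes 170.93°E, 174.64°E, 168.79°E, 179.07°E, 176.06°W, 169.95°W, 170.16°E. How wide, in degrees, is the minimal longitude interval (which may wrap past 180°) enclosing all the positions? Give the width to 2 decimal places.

Sort the longitudes: -176.06°, -169.95°, +168.79°, +170.16°, +170.93°, +174.64°, +179.07°.
Eastward gaps between consecutive values (wrapping around): 6.11°, 338.74°, 1.37°, 0.77°, 3.71°, 4.43°, 4.87°.
Largest gap = 338.74° ⇒ minimal covering band is its complement: 360° − 338.74° = 21.26°.
Band runs from +168.79° eastward to -169.95°, crossing the antimeridian.

21.26°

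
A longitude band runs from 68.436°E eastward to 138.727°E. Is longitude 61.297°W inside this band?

No

Band width going east from +68.436° to +138.727°: ((138.727 − 68.436) mod 360) = 70.291°.
Offset of -61.297° east of the west edge: ((-61.297 − 68.436) mod 360) = 230.267°.
230.267° > 70.291° ⇒ outside.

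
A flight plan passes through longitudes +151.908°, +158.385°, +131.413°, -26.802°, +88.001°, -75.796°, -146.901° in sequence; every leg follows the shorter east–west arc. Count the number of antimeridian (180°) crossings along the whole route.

Leg 1: +151.908° → +158.385°, shortest Δλ = 6.477° (east) — does not cross 180°.
Leg 2: +158.385° → +131.413°, shortest Δλ = -26.972° (west) — does not cross 180°.
Leg 3: +131.413° → -26.802°, shortest Δλ = -158.215° (west) — does not cross 180°.
Leg 4: -26.802° → +88.001°, shortest Δλ = 114.803° (east) — does not cross 180°.
Leg 5: +88.001° → -75.796°, shortest Δλ = -163.797° (west) — does not cross 180°.
Leg 6: -75.796° → -146.901°, shortest Δλ = -71.105° (west) — does not cross 180°.
Total crossings: 0.

0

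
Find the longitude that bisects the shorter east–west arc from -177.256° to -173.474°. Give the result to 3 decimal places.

-175.365°

Signed shortest Δλ from -177.256° to -173.474° is +3.782°.
Midpoint longitude = -177.256° + (+3.782°)/2 = -177.256° + 1.891° = -175.365°.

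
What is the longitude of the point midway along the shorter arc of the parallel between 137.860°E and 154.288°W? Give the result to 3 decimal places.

Signed shortest Δλ from +137.860° to -154.288° is +67.852°.
Midpoint longitude = +137.860° + (+67.852°)/2 = +137.860° + 33.926° = +171.786°.
(The naïve average (+137.860 + -154.288)/2 = -8.214° is on the wrong side of the globe.)

171.786°E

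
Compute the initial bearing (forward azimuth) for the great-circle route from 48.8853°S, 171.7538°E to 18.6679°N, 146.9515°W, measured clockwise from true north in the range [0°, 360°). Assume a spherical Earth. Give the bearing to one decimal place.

Δλ = -146.9515 − 171.7538 = -318.7053°; wrapped into (−180°, 180°]: 41.2947°.
θ = atan2( sin Δλ · cos φ₂ , cos φ₁ · sin φ₂ − sin φ₁ · cos φ₂ · cos Δλ )
  = atan2(0.62521, 0.74674) = 39.938° → normalised to [0°, 360°): 39.938°.

39.9°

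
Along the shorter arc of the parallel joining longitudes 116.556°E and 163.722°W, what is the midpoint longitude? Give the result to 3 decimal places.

Signed shortest Δλ from +116.556° to -163.722° is +79.722°.
Midpoint longitude = +116.556° + (+79.722°)/2 = +116.556° + 39.861° = +156.417°.
(The naïve average (+116.556 + -163.722)/2 = -23.583° is on the wrong side of the globe.)

156.417°E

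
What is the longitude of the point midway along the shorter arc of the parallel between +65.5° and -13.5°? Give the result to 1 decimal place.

+26.0°

Signed shortest Δλ from +65.5° to -13.5° is -79.0°.
Midpoint longitude = +65.5° + (-79.0°)/2 = +65.5° − 39.5° = +26.0°.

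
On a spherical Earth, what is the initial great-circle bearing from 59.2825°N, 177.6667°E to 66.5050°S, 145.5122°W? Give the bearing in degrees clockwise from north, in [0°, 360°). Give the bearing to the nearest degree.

Δλ = -145.5122 − 177.6667 = -323.1789°; wrapped into (−180°, 180°]: 36.8211°.
θ = atan2( sin Δλ · cos φ₂ , cos φ₁ · sin φ₂ − sin φ₁ · cos φ₂ · cos Δλ )
  = atan2(0.23893, -0.74282) = 162.169° → normalised to [0°, 360°): 162.169°.

162°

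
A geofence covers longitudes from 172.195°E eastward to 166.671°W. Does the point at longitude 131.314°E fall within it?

No

Band width going east from +172.195° to -166.671°: ((-166.671 − 172.195) mod 360) = 21.134°.
Offset of +131.314° east of the west edge: ((131.314 − 172.195) mod 360) = 319.119°.
319.119° > 21.134° ⇒ outside.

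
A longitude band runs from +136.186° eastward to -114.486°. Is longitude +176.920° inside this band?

Yes

Band width going east from +136.186° to -114.486°: ((-114.486 − 136.186) mod 360) = 109.328°.
Offset of +176.920° east of the west edge: ((176.920 − 136.186) mod 360) = 40.734°.
40.734° ≤ 109.328° ⇒ inside.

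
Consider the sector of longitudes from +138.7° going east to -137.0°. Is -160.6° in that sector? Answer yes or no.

Band width going east from +138.7° to -137.0°: ((-137.0 − 138.7) mod 360) = 84.3°.
Offset of -160.6° east of the west edge: ((-160.6 − 138.7) mod 360) = 60.7°.
60.7° ≤ 84.3° ⇒ inside.

Yes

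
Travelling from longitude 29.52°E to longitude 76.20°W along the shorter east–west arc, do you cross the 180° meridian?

No

Signed shortest Δλ = ((-76.20 − 29.52 + 180) mod 360) − 180 = -105.72°.
Going west by 105.72° from +29.52° reaches -76.20° without touching 180°.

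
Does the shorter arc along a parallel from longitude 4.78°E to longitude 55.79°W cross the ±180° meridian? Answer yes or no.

Signed shortest Δλ = ((-55.79 − 4.78 + 180) mod 360) − 180 = -60.57°.
Going west by 60.57° from +4.78° reaches -55.79° without touching 180°.

No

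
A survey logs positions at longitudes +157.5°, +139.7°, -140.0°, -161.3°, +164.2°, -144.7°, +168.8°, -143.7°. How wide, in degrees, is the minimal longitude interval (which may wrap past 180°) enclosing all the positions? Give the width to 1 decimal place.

Sort the longitudes: -161.3°, -144.7°, -143.7°, -140.0°, +139.7°, +157.5°, +164.2°, +168.8°.
Eastward gaps between consecutive values (wrapping around): 16.6°, 1.0°, 3.7°, 279.7°, 17.8°, 6.7°, 4.6°, 29.9°.
Largest gap = 279.7° ⇒ minimal covering band is its complement: 360° − 279.7° = 80.3°.
Band runs from +139.7° eastward to -140.0°, crossing the antimeridian.

80.3°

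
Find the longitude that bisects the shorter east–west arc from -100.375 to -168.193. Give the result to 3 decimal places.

-134.284°

Signed shortest Δλ from -100.375° to -168.193° is -67.818°.
Midpoint longitude = -100.375° + (-67.818°)/2 = -100.375° − 33.909° = -134.284°.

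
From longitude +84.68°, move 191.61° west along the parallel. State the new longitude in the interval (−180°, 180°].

-106.93°

Start at +84.68°; shift −191.61° → -106.93°.
-106.93° already lies in (−180°, 180°].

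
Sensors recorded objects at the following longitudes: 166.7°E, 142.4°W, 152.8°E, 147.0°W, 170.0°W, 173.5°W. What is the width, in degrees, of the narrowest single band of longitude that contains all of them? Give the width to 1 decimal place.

64.8°

Sort the longitudes: -173.5°, -170.0°, -147.0°, -142.4°, +152.8°, +166.7°.
Eastward gaps between consecutive values (wrapping around): 3.5°, 23.0°, 4.6°, 295.2°, 13.9°, 19.8°.
Largest gap = 295.2° ⇒ minimal covering band is its complement: 360° − 295.2° = 64.8°.
Band runs from +152.8° eastward to -142.4°, crossing the antimeridian.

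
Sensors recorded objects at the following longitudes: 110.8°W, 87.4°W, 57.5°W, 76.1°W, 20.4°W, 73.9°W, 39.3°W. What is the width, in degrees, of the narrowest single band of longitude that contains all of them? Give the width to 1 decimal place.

90.4°

Sort the longitudes: -110.8°, -87.4°, -76.1°, -73.9°, -57.5°, -39.3°, -20.4°.
Eastward gaps between consecutive values (wrapping around): 23.4°, 11.3°, 2.2°, 16.4°, 18.2°, 18.9°, 269.6°.
Largest gap = 269.6° ⇒ minimal covering band is its complement: 360° − 269.6° = 90.4°.
Band runs from -110.8° eastward to -20.4°.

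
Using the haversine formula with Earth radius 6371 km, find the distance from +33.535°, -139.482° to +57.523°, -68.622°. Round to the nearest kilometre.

5805 km

Δλ = -68.622 − -139.482 = 70.860°.
Δφ = 57.523 − 33.535 = 23.988°.
a = sin²(Δφ/2) + cos φ₁ · cos φ₂ · sin²(Δλ/2) = 0.193600.
c = 2·atan2(√a, √(1−a)) = 0.91120 rad → d = 6371·c ≈ 5805.24 km.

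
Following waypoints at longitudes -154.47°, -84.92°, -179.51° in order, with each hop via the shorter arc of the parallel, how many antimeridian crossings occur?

0

Leg 1: -154.47° → -84.92°, shortest Δλ = 69.55° (east) — does not cross 180°.
Leg 2: -84.92° → -179.51°, shortest Δλ = -94.59° (west) — does not cross 180°.
Total crossings: 0.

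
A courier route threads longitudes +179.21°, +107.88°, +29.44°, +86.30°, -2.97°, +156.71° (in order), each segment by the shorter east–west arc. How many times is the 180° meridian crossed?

0

Leg 1: +179.21° → +107.88°, shortest Δλ = -71.33° (west) — does not cross 180°.
Leg 2: +107.88° → +29.44°, shortest Δλ = -78.44° (west) — does not cross 180°.
Leg 3: +29.44° → +86.30°, shortest Δλ = 56.86° (east) — does not cross 180°.
Leg 4: +86.30° → -2.97°, shortest Δλ = -89.27° (west) — does not cross 180°.
Leg 5: -2.97° → +156.71°, shortest Δλ = 159.68° (east) — does not cross 180°.
Total crossings: 0.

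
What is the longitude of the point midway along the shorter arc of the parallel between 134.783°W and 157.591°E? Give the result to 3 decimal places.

168.596°W

Signed shortest Δλ from -134.783° to +157.591° is -67.626°.
Midpoint longitude = -134.783° + (-67.626°)/2 = -134.783° − 33.813° = -168.596°.
(The naïve average (-134.783 + +157.591)/2 = 11.404° is on the wrong side of the globe.)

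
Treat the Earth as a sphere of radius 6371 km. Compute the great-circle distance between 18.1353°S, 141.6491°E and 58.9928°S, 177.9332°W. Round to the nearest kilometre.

5587 km

Δλ = -177.9332 − 141.6491 = -319.5823°; wrapped into (−180°, 180°]: 40.4177°.
Δφ = -58.9928 − -18.1353 = -40.8575°.
a = sin²(Δφ/2) + cos φ₁ · cos φ₂ · sin²(Δλ/2) = 0.180250.
c = 2·atan2(√a, √(1−a)) = 0.87695 rad → d = 6371·c ≈ 5587.03 km.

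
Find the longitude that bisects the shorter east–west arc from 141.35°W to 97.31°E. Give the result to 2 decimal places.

157.98°E

Signed shortest Δλ from -141.35° to +97.31° is -121.34°.
Midpoint longitude = -141.35° + (-121.34°)/2 = -141.35° − 60.67° = -202.02°.
Normalise into (−180°, 180°]: +157.98°.
(The naïve average (-141.35 + +97.31)/2 = -22.02° is on the wrong side of the globe.)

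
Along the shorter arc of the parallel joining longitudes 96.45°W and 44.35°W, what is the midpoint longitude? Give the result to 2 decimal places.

Signed shortest Δλ from -96.45° to -44.35° is +52.10°.
Midpoint longitude = -96.45° + (+52.10°)/2 = -96.45° + 26.05° = -70.40°.

70.40°W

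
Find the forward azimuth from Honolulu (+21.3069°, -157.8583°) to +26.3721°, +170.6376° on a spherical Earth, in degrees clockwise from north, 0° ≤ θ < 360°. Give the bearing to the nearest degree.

286°

Δλ = 170.6376 − -157.8583 = 328.4959°; wrapped into (−180°, 180°]: -31.5041°.
θ = atan2( sin Δλ · cos φ₂ , cos φ₁ · sin φ₂ − sin φ₁ · cos φ₂ · cos Δλ )
  = atan2(-0.46818, 0.13627) = -73.771° → normalised to [0°, 360°): 286.229°.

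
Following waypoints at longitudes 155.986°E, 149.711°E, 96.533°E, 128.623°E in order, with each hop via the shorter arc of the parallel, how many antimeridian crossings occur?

Leg 1: +155.986° → +149.711°, shortest Δλ = -6.275° (west) — does not cross 180°.
Leg 2: +149.711° → +96.533°, shortest Δλ = -53.178° (west) — does not cross 180°.
Leg 3: +96.533° → +128.623°, shortest Δλ = 32.09° (east) — does not cross 180°.
Total crossings: 0.

0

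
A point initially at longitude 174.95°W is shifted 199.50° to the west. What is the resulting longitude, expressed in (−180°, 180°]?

Start at -174.95°; shift −199.50° → -374.45°.
-374.45° lies outside (−180°, 180°]; add 360° → -14.45°.

14.45°W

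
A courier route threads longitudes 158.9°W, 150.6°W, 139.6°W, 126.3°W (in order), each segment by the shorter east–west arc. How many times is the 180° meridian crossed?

Leg 1: -158.9° → -150.6°, shortest Δλ = 8.3° (east) — does not cross 180°.
Leg 2: -150.6° → -139.6°, shortest Δλ = 11.0° (east) — does not cross 180°.
Leg 3: -139.6° → -126.3°, shortest Δλ = 13.3° (east) — does not cross 180°.
Total crossings: 0.

0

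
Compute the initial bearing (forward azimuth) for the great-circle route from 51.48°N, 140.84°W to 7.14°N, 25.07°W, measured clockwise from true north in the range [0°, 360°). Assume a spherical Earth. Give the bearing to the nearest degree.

65°

Δλ = -25.07 − -140.84 = 115.77°.
θ = atan2( sin Δλ · cos φ₂ , cos φ₁ · sin φ₂ − sin φ₁ · cos φ₂ · cos Δλ )
  = atan2(0.89356, 0.41492) = 65.092° → normalised to [0°, 360°): 65.092°.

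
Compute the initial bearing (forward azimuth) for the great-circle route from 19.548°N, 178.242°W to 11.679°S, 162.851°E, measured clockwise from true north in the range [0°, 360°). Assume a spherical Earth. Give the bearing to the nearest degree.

Δλ = 162.851 − -178.242 = 341.093°; wrapped into (−180°, 180°]: -18.907°.
θ = atan2( sin Δλ · cos φ₂ , cos φ₁ · sin φ₂ − sin φ₁ · cos φ₂ · cos Δλ )
  = atan2(-0.31732, -0.50075) = -147.638° → normalised to [0°, 360°): 212.362°.

212°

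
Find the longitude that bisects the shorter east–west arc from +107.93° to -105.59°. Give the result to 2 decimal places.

-178.83°

Signed shortest Δλ from +107.93° to -105.59° is +146.48°.
Midpoint longitude = +107.93° + (+146.48°)/2 = +107.93° + 73.24° = +181.17°.
Normalise into (−180°, 180°]: -178.83°.
(The naïve average (+107.93 + -105.59)/2 = 1.17° is on the wrong side of the globe.)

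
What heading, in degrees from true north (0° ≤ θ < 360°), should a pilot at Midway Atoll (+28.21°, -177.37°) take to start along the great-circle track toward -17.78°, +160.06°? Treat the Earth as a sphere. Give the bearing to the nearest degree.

208°

Δλ = 160.06 − -177.37 = 337.43°; wrapped into (−180°, 180°]: -22.57°.
θ = atan2( sin Δλ · cos φ₂ , cos φ₁ · sin φ₂ − sin φ₁ · cos φ₂ · cos Δλ )
  = atan2(-0.36548, -0.68474) = -151.909° → normalised to [0°, 360°): 208.091°.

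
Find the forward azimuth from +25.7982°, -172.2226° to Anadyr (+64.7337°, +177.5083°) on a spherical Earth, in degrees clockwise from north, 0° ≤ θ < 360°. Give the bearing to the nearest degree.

353°

Δλ = 177.5083 − -172.2226 = 349.7309°; wrapped into (−180°, 180°]: -10.2691°.
θ = atan2( sin Δλ · cos φ₂ , cos φ₁ · sin φ₂ − sin φ₁ · cos φ₂ · cos Δλ )
  = atan2(-0.07609, 0.63142) = -6.871° → normalised to [0°, 360°): 353.129°.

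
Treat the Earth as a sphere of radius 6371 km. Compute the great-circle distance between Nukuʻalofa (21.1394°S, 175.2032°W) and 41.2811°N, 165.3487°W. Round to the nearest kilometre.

7015 km

Δλ = -165.3487 − -175.2032 = 9.8545°.
Δφ = 41.2811 − -21.1394 = 62.4205°.
a = sin²(Δφ/2) + cos φ₁ · cos φ₂ · sin²(Δλ/2) = 0.273681.
c = 2·atan2(√a, √(1−a)) = 1.10108 rad → d = 6371·c ≈ 7014.95 km.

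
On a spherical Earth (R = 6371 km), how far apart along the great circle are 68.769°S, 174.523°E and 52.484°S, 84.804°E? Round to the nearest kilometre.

Δλ = 84.804 − 174.523 = -89.719°.
Δφ = -52.484 − -68.769 = 16.285°.
a = sin²(Δφ/2) + cos φ₁ · cos φ₂ · sin²(Δλ/2) = 0.129785.
c = 2·atan2(√a, √(1−a)) = 0.73709 rad → d = 6371·c ≈ 4695.98 km.

4696 km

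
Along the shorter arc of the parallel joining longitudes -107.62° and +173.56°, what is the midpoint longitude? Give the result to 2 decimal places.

Signed shortest Δλ from -107.62° to +173.56° is -78.82°.
Midpoint longitude = -107.62° + (-78.82°)/2 = -107.62° − 39.41° = -147.03°.
(The naïve average (-107.62 + +173.56)/2 = 32.97° is on the wrong side of the globe.)

-147.03°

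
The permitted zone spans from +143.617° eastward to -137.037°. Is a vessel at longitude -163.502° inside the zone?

Yes

Band width going east from +143.617° to -137.037°: ((-137.037 − 143.617) mod 360) = 79.346°.
Offset of -163.502° east of the west edge: ((-163.502 − 143.617) mod 360) = 52.881°.
52.881° ≤ 79.346° ⇒ inside.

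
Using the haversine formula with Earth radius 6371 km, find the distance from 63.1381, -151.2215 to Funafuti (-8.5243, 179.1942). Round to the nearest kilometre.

Δλ = 179.1942 − -151.2215 = 330.4157°; wrapped into (−180°, 180°]: -29.5843°.
Δφ = -8.5243 − 63.1381 = -71.6624°.
a = sin²(Δφ/2) + cos φ₁ · cos φ₂ · sin²(Δλ/2) = 0.371820.
c = 2·atan2(√a, √(1−a)) = 1.31154 rad → d = 6371·c ≈ 8355.84 km.

8356 km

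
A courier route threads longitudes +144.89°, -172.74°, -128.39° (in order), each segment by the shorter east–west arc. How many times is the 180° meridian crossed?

1

Leg 1: +144.89° → -172.74°, shortest Δλ = 42.37° (east) — crosses 180°.
Leg 2: -172.74° → -128.39°, shortest Δλ = 44.35° (east) — does not cross 180°.
Total crossings: 1.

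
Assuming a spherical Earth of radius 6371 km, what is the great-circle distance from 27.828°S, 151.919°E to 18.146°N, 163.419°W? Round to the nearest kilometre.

Δλ = -163.419 − 151.919 = -315.338°; wrapped into (−180°, 180°]: 44.662°.
Δφ = 18.146 − -27.828 = 45.974°.
a = sin²(Δφ/2) + cos φ₁ · cos φ₂ · sin²(Δλ/2) = 0.273829.
c = 2·atan2(√a, √(1−a)) = 1.10141 rad → d = 6371·c ≈ 7017.07 km.

7017 km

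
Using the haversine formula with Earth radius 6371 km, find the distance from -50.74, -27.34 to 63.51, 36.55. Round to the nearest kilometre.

13862 km

Δλ = 36.55 − -27.34 = 63.89°.
Δφ = 63.51 − -50.74 = 114.25°.
a = sin²(Δφ/2) + cos φ₁ · cos φ₂ · sin²(Δλ/2) = 0.784382.
c = 2·atan2(√a, √(1−a)) = 2.17580 rad → d = 6371·c ≈ 13862.02 km.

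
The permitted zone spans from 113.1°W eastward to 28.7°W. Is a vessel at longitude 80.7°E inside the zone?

Band width going east from -113.1° to -28.7°: ((-28.7 − -113.1) mod 360) = 84.4°.
Offset of +80.7° east of the west edge: ((80.7 − -113.1) mod 360) = 193.8°.
193.8° > 84.4° ⇒ outside.

No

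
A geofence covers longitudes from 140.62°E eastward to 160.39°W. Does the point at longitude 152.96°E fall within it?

Yes

Band width going east from +140.62° to -160.39°: ((-160.39 − 140.62) mod 360) = 58.99°.
Offset of +152.96° east of the west edge: ((152.96 − 140.62) mod 360) = 12.34°.
12.34° ≤ 58.99° ⇒ inside.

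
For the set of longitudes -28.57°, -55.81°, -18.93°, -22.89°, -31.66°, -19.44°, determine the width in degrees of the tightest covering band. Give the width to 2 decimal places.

36.88°

Sort the longitudes: -55.81°, -31.66°, -28.57°, -22.89°, -19.44°, -18.93°.
Eastward gaps between consecutive values (wrapping around): 24.15°, 3.09°, 5.68°, 3.45°, 0.51°, 323.12°.
Largest gap = 323.12° ⇒ minimal covering band is its complement: 360° − 323.12° = 36.88°.
Band runs from -55.81° eastward to -18.93°.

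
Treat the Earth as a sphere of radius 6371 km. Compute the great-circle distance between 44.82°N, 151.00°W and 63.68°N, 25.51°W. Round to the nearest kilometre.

7039 km

Δλ = -25.51 − -151.00 = 125.49°.
Δφ = 63.68 − 44.82 = 18.86°.
a = sin²(Δφ/2) + cos φ₁ · cos φ₂ · sin²(Δλ/2) = 0.275390.
c = 2·atan2(√a, √(1−a)) = 1.10490 rad → d = 6371·c ≈ 7039.35 km.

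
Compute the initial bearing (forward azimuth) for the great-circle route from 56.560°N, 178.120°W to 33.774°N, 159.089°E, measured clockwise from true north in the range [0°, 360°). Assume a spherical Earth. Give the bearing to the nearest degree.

Δλ = 159.089 − -178.120 = 337.209°; wrapped into (−180°, 180°]: -22.791°.
θ = atan2( sin Δλ · cos φ₂ , cos φ₁ · sin φ₂ − sin φ₁ · cos φ₂ · cos Δλ )
  = atan2(-0.32200, -0.33313) = -135.974° → normalised to [0°, 360°): 224.026°.

224°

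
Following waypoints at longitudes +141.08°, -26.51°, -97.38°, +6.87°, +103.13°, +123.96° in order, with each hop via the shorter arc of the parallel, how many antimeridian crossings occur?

Leg 1: +141.08° → -26.51°, shortest Δλ = -167.59° (west) — does not cross 180°.
Leg 2: -26.51° → -97.38°, shortest Δλ = -70.87° (west) — does not cross 180°.
Leg 3: -97.38° → +6.87°, shortest Δλ = 104.25° (east) — does not cross 180°.
Leg 4: +6.87° → +103.13°, shortest Δλ = 96.26° (east) — does not cross 180°.
Leg 5: +103.13° → +123.96°, shortest Δλ = 20.83° (east) — does not cross 180°.
Total crossings: 0.

0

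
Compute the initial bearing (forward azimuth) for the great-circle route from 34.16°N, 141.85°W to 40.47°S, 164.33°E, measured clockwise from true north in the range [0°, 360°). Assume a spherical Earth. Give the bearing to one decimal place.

217.9°

Δλ = 164.33 − -141.85 = 306.18°; wrapped into (−180°, 180°]: -53.82°.
θ = atan2( sin Δλ · cos φ₂ , cos φ₁ · sin φ₂ − sin φ₁ · cos φ₂ · cos Δλ )
  = atan2(-0.61405, -0.78924) = -142.116° → normalised to [0°, 360°): 217.884°.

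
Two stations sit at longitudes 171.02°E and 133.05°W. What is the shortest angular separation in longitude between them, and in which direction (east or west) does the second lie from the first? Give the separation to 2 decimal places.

55.93° east

Raw difference: -133.05 − 171.02 = -304.07°.
Normalise into (−180°, 180°]: -304.07° + 360° = 55.93°.
Positive ⇒ the second point lies to the east; separation 55.93°.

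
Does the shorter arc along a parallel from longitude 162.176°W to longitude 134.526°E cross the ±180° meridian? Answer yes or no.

Naïve |134.526 − -162.176| = 296.702° > 180°, so the shorter arc goes the other way round — across 180°.
Signed shortest Δλ = ((134.526 − -162.176 + 180) mod 360) − 180 = -63.298°.
Going west by 63.298° from -162.176° passes through 180° before reaching +134.526°.

Yes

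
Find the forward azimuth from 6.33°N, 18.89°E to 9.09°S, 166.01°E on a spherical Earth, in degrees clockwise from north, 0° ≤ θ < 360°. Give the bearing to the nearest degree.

97°

Δλ = 166.01 − 18.89 = 147.12°.
θ = atan2( sin Δλ · cos φ₂ , cos φ₁ · sin φ₂ − sin φ₁ · cos φ₂ · cos Δλ )
  = atan2(0.53606, -0.06559) = 96.976° → normalised to [0°, 360°): 96.976°.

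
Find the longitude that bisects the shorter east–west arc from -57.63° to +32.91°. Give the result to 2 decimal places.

-12.36°

Signed shortest Δλ from -57.63° to +32.91° is +90.54°.
Midpoint longitude = -57.63° + (+90.54°)/2 = -57.63° + 45.27° = -12.36°.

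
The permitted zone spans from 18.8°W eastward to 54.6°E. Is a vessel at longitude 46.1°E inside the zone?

Band width going east from -18.8° to +54.6°: ((54.6 − -18.8) mod 360) = 73.4°.
Offset of +46.1° east of the west edge: ((46.1 − -18.8) mod 360) = 64.9°.
64.9° ≤ 73.4° ⇒ inside.

Yes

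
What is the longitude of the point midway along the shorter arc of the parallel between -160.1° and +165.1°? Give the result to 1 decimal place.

-177.5°

Signed shortest Δλ from -160.1° to +165.1° is -34.8°.
Midpoint longitude = -160.1° + (-34.8°)/2 = -160.1° − 17.4° = -177.5°.
(The naïve average (-160.1 + +165.1)/2 = 2.5° is on the wrong side of the globe.)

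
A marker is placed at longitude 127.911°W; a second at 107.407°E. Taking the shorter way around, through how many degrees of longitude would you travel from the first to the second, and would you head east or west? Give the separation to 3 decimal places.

Raw difference: 107.407 − -127.911 = 235.318°.
Normalise into (−180°, 180°]: 235.318° − 360° = -124.682°.
Negative ⇒ the second point lies to the west; separation 124.682°.

124.682° west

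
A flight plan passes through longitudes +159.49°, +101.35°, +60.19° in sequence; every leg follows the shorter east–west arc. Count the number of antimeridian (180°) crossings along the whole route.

0

Leg 1: +159.49° → +101.35°, shortest Δλ = -58.14° (west) — does not cross 180°.
Leg 2: +101.35° → +60.19°, shortest Δλ = -41.16° (west) — does not cross 180°.
Total crossings: 0.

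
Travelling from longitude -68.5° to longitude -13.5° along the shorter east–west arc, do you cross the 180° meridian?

Signed shortest Δλ = ((-13.5 − -68.5 + 180) mod 360) − 180 = 55.0°.
Going east by 55.0° from -68.5° reaches -13.5° without touching 180°.

No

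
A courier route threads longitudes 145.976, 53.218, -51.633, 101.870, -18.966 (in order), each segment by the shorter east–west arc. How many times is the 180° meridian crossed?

0

Leg 1: +145.976° → +53.218°, shortest Δλ = -92.758° (west) — does not cross 180°.
Leg 2: +53.218° → -51.633°, shortest Δλ = -104.851° (west) — does not cross 180°.
Leg 3: -51.633° → +101.870°, shortest Δλ = 153.503° (east) — does not cross 180°.
Leg 4: +101.870° → -18.966°, shortest Δλ = -120.836° (west) — does not cross 180°.
Total crossings: 0.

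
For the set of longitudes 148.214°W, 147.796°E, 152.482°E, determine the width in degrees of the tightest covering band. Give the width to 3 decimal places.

63.990°

Sort the longitudes: -148.214°, +147.796°, +152.482°.
Eastward gaps between consecutive values (wrapping around): 296.010°, 4.686°, 59.304°.
Largest gap = 296.010° ⇒ minimal covering band is its complement: 360° − 296.010° = 63.990°.
Band runs from +147.796° eastward to -148.214°, crossing the antimeridian.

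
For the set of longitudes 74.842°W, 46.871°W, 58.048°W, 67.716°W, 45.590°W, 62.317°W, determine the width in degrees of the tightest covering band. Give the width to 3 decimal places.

29.252°

Sort the longitudes: -74.842°, -67.716°, -62.317°, -58.048°, -46.871°, -45.590°.
Eastward gaps between consecutive values (wrapping around): 7.126°, 5.399°, 4.269°, 11.177°, 1.281°, 330.748°.
Largest gap = 330.748° ⇒ minimal covering band is its complement: 360° − 330.748° = 29.252°.
Band runs from -74.842° eastward to -45.590°.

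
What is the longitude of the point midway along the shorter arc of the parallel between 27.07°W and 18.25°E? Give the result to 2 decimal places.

4.41°W

Signed shortest Δλ from -27.07° to +18.25° is +45.32°.
Midpoint longitude = -27.07° + (+45.32°)/2 = -27.07° + 22.66° = -4.41°.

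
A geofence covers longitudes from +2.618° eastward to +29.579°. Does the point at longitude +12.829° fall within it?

Band width going east from +2.618° to +29.579°: ((29.579 − 2.618) mod 360) = 26.961°.
Offset of +12.829° east of the west edge: ((12.829 − 2.618) mod 360) = 10.211°.
10.211° ≤ 26.961° ⇒ inside.

Yes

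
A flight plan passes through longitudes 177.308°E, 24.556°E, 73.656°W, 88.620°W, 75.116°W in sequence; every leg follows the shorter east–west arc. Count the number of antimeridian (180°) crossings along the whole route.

0

Leg 1: +177.308° → +24.556°, shortest Δλ = -152.752° (west) — does not cross 180°.
Leg 2: +24.556° → -73.656°, shortest Δλ = -98.212° (west) — does not cross 180°.
Leg 3: -73.656° → -88.620°, shortest Δλ = -14.964° (west) — does not cross 180°.
Leg 4: -88.620° → -75.116°, shortest Δλ = 13.504° (east) — does not cross 180°.
Total crossings: 0.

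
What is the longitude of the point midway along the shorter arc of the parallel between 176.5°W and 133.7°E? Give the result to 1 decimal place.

158.6°E

Signed shortest Δλ from -176.5° to +133.7° is -49.8°.
Midpoint longitude = -176.5° + (-49.8°)/2 = -176.5° − 24.9° = -201.4°.
Normalise into (−180°, 180°]: +158.6°.
(The naïve average (-176.5 + +133.7)/2 = -21.4° is on the wrong side of the globe.)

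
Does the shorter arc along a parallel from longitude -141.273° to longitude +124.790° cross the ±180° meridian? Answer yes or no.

Yes

Naïve |124.790 − -141.273| = 266.063° > 180°, so the shorter arc goes the other way round — across 180°.
Signed shortest Δλ = ((124.790 − -141.273 + 180) mod 360) − 180 = -93.937°.
Going west by 93.937° from -141.273° passes through 180° before reaching +124.790°.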